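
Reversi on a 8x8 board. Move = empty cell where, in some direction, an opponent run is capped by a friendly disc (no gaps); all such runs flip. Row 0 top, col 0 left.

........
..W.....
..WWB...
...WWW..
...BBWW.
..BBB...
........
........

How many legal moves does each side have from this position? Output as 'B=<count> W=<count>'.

-- B to move --
(0,1): no bracket -> illegal
(0,2): no bracket -> illegal
(0,3): no bracket -> illegal
(1,1): flips 2 -> legal
(1,3): flips 2 -> legal
(1,4): no bracket -> illegal
(2,1): flips 2 -> legal
(2,5): flips 1 -> legal
(2,6): flips 1 -> legal
(3,1): no bracket -> illegal
(3,2): no bracket -> illegal
(3,6): flips 1 -> legal
(3,7): no bracket -> illegal
(4,2): flips 1 -> legal
(4,7): flips 2 -> legal
(5,5): no bracket -> illegal
(5,6): no bracket -> illegal
(5,7): flips 2 -> legal
B mobility = 9
-- W to move --
(1,3): flips 1 -> legal
(1,4): flips 1 -> legal
(1,5): flips 1 -> legal
(2,5): flips 1 -> legal
(3,2): no bracket -> illegal
(4,1): no bracket -> illegal
(4,2): flips 2 -> legal
(5,1): no bracket -> illegal
(5,5): flips 1 -> legal
(6,1): flips 2 -> legal
(6,2): flips 2 -> legal
(6,3): flips 3 -> legal
(6,4): flips 2 -> legal
(6,5): no bracket -> illegal
W mobility = 10

Answer: B=9 W=10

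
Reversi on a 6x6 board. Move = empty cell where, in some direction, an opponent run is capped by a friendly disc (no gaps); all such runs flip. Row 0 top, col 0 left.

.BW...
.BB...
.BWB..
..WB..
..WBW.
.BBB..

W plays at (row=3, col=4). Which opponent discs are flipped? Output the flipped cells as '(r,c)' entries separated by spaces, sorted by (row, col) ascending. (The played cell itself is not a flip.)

Answer: (3,3)

Derivation:
Dir NW: opp run (2,3) (1,2) (0,1), next=edge -> no flip
Dir N: first cell '.' (not opp) -> no flip
Dir NE: first cell '.' (not opp) -> no flip
Dir W: opp run (3,3) capped by W -> flip
Dir E: first cell '.' (not opp) -> no flip
Dir SW: opp run (4,3) (5,2), next=edge -> no flip
Dir S: first cell 'W' (not opp) -> no flip
Dir SE: first cell '.' (not opp) -> no flip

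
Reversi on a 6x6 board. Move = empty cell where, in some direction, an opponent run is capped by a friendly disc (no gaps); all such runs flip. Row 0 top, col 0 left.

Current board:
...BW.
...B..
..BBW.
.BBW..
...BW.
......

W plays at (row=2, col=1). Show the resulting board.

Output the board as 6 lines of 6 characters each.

Answer: ...BW.
...B..
.WWWW.
.BBW..
...BW.
......

Derivation:
Place W at (2,1); scan 8 dirs for brackets.
Dir NW: first cell '.' (not opp) -> no flip
Dir N: first cell '.' (not opp) -> no flip
Dir NE: first cell '.' (not opp) -> no flip
Dir W: first cell '.' (not opp) -> no flip
Dir E: opp run (2,2) (2,3) capped by W -> flip
Dir SW: first cell '.' (not opp) -> no flip
Dir S: opp run (3,1), next='.' -> no flip
Dir SE: opp run (3,2) (4,3), next='.' -> no flip
All flips: (2,2) (2,3)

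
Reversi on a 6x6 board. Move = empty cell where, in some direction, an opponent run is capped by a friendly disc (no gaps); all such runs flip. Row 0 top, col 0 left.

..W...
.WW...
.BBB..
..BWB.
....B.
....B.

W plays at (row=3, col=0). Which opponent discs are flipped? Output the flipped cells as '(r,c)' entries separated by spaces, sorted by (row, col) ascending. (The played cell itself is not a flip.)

Answer: (2,1)

Derivation:
Dir NW: edge -> no flip
Dir N: first cell '.' (not opp) -> no flip
Dir NE: opp run (2,1) capped by W -> flip
Dir W: edge -> no flip
Dir E: first cell '.' (not opp) -> no flip
Dir SW: edge -> no flip
Dir S: first cell '.' (not opp) -> no flip
Dir SE: first cell '.' (not opp) -> no flip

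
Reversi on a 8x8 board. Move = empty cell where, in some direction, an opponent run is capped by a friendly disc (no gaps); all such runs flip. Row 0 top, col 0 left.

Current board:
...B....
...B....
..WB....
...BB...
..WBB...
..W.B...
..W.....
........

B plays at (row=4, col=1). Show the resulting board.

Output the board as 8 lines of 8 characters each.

Answer: ...B....
...B....
..WB....
...BB...
.BBBB...
..W.B...
..W.....
........

Derivation:
Place B at (4,1); scan 8 dirs for brackets.
Dir NW: first cell '.' (not opp) -> no flip
Dir N: first cell '.' (not opp) -> no flip
Dir NE: first cell '.' (not opp) -> no flip
Dir W: first cell '.' (not opp) -> no flip
Dir E: opp run (4,2) capped by B -> flip
Dir SW: first cell '.' (not opp) -> no flip
Dir S: first cell '.' (not opp) -> no flip
Dir SE: opp run (5,2), next='.' -> no flip
All flips: (4,2)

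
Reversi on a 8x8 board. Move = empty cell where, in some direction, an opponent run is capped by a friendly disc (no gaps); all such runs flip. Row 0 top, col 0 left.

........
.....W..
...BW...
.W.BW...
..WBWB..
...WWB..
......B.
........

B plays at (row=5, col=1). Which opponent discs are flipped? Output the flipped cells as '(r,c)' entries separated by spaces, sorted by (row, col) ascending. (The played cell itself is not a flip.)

Dir NW: first cell '.' (not opp) -> no flip
Dir N: first cell '.' (not opp) -> no flip
Dir NE: opp run (4,2) capped by B -> flip
Dir W: first cell '.' (not opp) -> no flip
Dir E: first cell '.' (not opp) -> no flip
Dir SW: first cell '.' (not opp) -> no flip
Dir S: first cell '.' (not opp) -> no flip
Dir SE: first cell '.' (not opp) -> no flip

Answer: (4,2)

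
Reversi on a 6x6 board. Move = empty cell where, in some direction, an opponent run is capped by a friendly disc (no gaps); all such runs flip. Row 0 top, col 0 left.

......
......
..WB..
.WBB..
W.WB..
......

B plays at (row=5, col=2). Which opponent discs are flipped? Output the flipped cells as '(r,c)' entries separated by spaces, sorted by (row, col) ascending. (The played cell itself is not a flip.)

Dir NW: first cell '.' (not opp) -> no flip
Dir N: opp run (4,2) capped by B -> flip
Dir NE: first cell 'B' (not opp) -> no flip
Dir W: first cell '.' (not opp) -> no flip
Dir E: first cell '.' (not opp) -> no flip
Dir SW: edge -> no flip
Dir S: edge -> no flip
Dir SE: edge -> no flip

Answer: (4,2)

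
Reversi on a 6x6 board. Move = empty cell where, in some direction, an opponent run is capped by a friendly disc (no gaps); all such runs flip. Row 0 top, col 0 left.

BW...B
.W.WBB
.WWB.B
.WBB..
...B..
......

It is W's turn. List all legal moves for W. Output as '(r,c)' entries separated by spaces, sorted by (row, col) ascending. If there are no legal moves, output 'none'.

Answer: (2,4) (3,4) (4,2) (4,4) (5,3) (5,4)

Derivation:
(0,3): no bracket -> illegal
(0,4): no bracket -> illegal
(1,0): no bracket -> illegal
(1,2): no bracket -> illegal
(2,4): flips 1 -> legal
(3,4): flips 2 -> legal
(3,5): no bracket -> illegal
(4,1): no bracket -> illegal
(4,2): flips 1 -> legal
(4,4): flips 1 -> legal
(5,2): no bracket -> illegal
(5,3): flips 3 -> legal
(5,4): flips 2 -> legal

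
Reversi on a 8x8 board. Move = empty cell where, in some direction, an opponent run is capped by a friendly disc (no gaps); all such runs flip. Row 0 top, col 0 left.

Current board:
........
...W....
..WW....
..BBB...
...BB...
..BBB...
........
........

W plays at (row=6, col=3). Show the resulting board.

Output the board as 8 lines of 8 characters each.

Answer: ........
...W....
..WW....
..BWB...
...WB...
..BWB...
...W....
........

Derivation:
Place W at (6,3); scan 8 dirs for brackets.
Dir NW: opp run (5,2), next='.' -> no flip
Dir N: opp run (5,3) (4,3) (3,3) capped by W -> flip
Dir NE: opp run (5,4), next='.' -> no flip
Dir W: first cell '.' (not opp) -> no flip
Dir E: first cell '.' (not opp) -> no flip
Dir SW: first cell '.' (not opp) -> no flip
Dir S: first cell '.' (not opp) -> no flip
Dir SE: first cell '.' (not opp) -> no flip
All flips: (3,3) (4,3) (5,3)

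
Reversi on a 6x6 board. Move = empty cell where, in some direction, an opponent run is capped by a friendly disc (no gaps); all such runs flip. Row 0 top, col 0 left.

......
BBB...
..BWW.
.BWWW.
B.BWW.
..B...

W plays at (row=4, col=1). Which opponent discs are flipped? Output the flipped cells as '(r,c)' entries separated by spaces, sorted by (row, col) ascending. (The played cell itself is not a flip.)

Dir NW: first cell '.' (not opp) -> no flip
Dir N: opp run (3,1), next='.' -> no flip
Dir NE: first cell 'W' (not opp) -> no flip
Dir W: opp run (4,0), next=edge -> no flip
Dir E: opp run (4,2) capped by W -> flip
Dir SW: first cell '.' (not opp) -> no flip
Dir S: first cell '.' (not opp) -> no flip
Dir SE: opp run (5,2), next=edge -> no flip

Answer: (4,2)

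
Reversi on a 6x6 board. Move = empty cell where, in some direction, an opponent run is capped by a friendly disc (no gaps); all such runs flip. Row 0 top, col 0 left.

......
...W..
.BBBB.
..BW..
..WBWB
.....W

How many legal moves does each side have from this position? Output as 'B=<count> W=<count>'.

-- B to move --
(0,2): flips 1 -> legal
(0,3): flips 1 -> legal
(0,4): flips 1 -> legal
(1,2): no bracket -> illegal
(1,4): no bracket -> illegal
(3,1): no bracket -> illegal
(3,4): flips 1 -> legal
(3,5): no bracket -> illegal
(4,1): flips 1 -> legal
(5,1): flips 2 -> legal
(5,2): flips 1 -> legal
(5,3): no bracket -> illegal
(5,4): no bracket -> illegal
B mobility = 7
-- W to move --
(1,0): no bracket -> illegal
(1,1): flips 1 -> legal
(1,2): flips 2 -> legal
(1,4): no bracket -> illegal
(1,5): flips 1 -> legal
(2,0): no bracket -> illegal
(2,5): no bracket -> illegal
(3,0): no bracket -> illegal
(3,1): flips 2 -> legal
(3,4): no bracket -> illegal
(3,5): flips 2 -> legal
(4,1): no bracket -> illegal
(5,2): no bracket -> illegal
(5,3): flips 1 -> legal
(5,4): no bracket -> illegal
W mobility = 6

Answer: B=7 W=6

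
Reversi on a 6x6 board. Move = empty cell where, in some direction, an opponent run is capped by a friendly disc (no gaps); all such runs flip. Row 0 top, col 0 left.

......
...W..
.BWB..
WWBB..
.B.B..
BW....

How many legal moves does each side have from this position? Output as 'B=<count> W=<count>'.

-- B to move --
(0,2): no bracket -> illegal
(0,3): flips 1 -> legal
(0,4): no bracket -> illegal
(1,1): flips 1 -> legal
(1,2): flips 1 -> legal
(1,4): no bracket -> illegal
(2,0): no bracket -> illegal
(2,4): no bracket -> illegal
(4,0): no bracket -> illegal
(4,2): no bracket -> illegal
(5,2): flips 1 -> legal
B mobility = 4
-- W to move --
(1,0): no bracket -> illegal
(1,1): flips 1 -> legal
(1,2): flips 1 -> legal
(1,4): no bracket -> illegal
(2,0): flips 1 -> legal
(2,4): flips 1 -> legal
(3,4): flips 2 -> legal
(4,0): no bracket -> illegal
(4,2): flips 1 -> legal
(4,4): flips 1 -> legal
(5,2): flips 1 -> legal
(5,3): flips 3 -> legal
(5,4): no bracket -> illegal
W mobility = 9

Answer: B=4 W=9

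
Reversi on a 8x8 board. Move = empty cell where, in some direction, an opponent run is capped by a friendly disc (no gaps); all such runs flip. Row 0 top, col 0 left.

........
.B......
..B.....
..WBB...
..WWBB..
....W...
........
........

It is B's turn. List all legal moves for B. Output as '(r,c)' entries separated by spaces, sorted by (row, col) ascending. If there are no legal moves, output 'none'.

Answer: (3,1) (4,1) (5,1) (5,2) (5,3) (6,3) (6,4)

Derivation:
(2,1): no bracket -> illegal
(2,3): no bracket -> illegal
(3,1): flips 1 -> legal
(4,1): flips 2 -> legal
(5,1): flips 1 -> legal
(5,2): flips 3 -> legal
(5,3): flips 1 -> legal
(5,5): no bracket -> illegal
(6,3): flips 1 -> legal
(6,4): flips 1 -> legal
(6,5): no bracket -> illegal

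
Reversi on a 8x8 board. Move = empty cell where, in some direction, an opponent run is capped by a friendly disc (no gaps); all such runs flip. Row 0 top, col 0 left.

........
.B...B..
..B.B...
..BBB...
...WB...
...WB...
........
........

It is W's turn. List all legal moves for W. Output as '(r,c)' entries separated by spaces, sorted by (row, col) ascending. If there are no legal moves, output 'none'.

(0,0): no bracket -> illegal
(0,1): no bracket -> illegal
(0,2): no bracket -> illegal
(0,4): no bracket -> illegal
(0,5): no bracket -> illegal
(0,6): no bracket -> illegal
(1,0): no bracket -> illegal
(1,2): no bracket -> illegal
(1,3): no bracket -> illegal
(1,4): no bracket -> illegal
(1,6): no bracket -> illegal
(2,0): no bracket -> illegal
(2,1): flips 1 -> legal
(2,3): flips 1 -> legal
(2,5): flips 1 -> legal
(2,6): no bracket -> illegal
(3,1): no bracket -> illegal
(3,5): flips 1 -> legal
(4,1): no bracket -> illegal
(4,2): no bracket -> illegal
(4,5): flips 1 -> legal
(5,5): flips 1 -> legal
(6,3): no bracket -> illegal
(6,4): no bracket -> illegal
(6,5): flips 1 -> legal

Answer: (2,1) (2,3) (2,5) (3,5) (4,5) (5,5) (6,5)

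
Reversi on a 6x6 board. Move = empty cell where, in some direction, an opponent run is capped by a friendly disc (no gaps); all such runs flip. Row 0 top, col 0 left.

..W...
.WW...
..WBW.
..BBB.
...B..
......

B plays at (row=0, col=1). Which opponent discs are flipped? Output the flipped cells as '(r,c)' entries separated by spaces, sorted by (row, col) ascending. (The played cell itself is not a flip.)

Dir NW: edge -> no flip
Dir N: edge -> no flip
Dir NE: edge -> no flip
Dir W: first cell '.' (not opp) -> no flip
Dir E: opp run (0,2), next='.' -> no flip
Dir SW: first cell '.' (not opp) -> no flip
Dir S: opp run (1,1), next='.' -> no flip
Dir SE: opp run (1,2) capped by B -> flip

Answer: (1,2)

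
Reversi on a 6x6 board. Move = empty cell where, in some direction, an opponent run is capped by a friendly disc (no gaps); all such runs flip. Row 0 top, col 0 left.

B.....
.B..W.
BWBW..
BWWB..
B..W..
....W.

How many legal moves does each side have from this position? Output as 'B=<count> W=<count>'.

-- B to move --
(0,3): no bracket -> illegal
(0,4): no bracket -> illegal
(0,5): no bracket -> illegal
(1,0): no bracket -> illegal
(1,2): flips 1 -> legal
(1,3): flips 1 -> legal
(1,5): no bracket -> illegal
(2,4): flips 1 -> legal
(2,5): no bracket -> illegal
(3,4): no bracket -> illegal
(4,1): flips 2 -> legal
(4,2): flips 2 -> legal
(4,4): no bracket -> illegal
(4,5): no bracket -> illegal
(5,2): no bracket -> illegal
(5,3): flips 1 -> legal
(5,5): no bracket -> illegal
B mobility = 6
-- W to move --
(0,1): flips 1 -> legal
(0,2): no bracket -> illegal
(1,0): no bracket -> illegal
(1,2): flips 1 -> legal
(1,3): flips 1 -> legal
(2,4): no bracket -> illegal
(3,4): flips 1 -> legal
(4,1): no bracket -> illegal
(4,2): no bracket -> illegal
(4,4): no bracket -> illegal
(5,0): no bracket -> illegal
(5,1): no bracket -> illegal
W mobility = 4

Answer: B=6 W=4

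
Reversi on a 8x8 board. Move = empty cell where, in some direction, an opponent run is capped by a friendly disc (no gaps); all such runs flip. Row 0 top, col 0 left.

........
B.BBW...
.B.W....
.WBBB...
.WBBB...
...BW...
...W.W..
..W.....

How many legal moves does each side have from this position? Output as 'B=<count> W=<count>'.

-- B to move --
(0,3): no bracket -> illegal
(0,4): no bracket -> illegal
(0,5): flips 2 -> legal
(1,5): flips 1 -> legal
(2,0): flips 1 -> legal
(2,2): no bracket -> illegal
(2,4): no bracket -> illegal
(2,5): no bracket -> illegal
(3,0): flips 1 -> legal
(4,0): flips 1 -> legal
(4,5): no bracket -> illegal
(5,0): flips 1 -> legal
(5,1): flips 2 -> legal
(5,2): no bracket -> illegal
(5,5): flips 1 -> legal
(5,6): no bracket -> illegal
(6,1): no bracket -> illegal
(6,2): no bracket -> illegal
(6,4): flips 1 -> legal
(6,6): no bracket -> illegal
(7,1): no bracket -> illegal
(7,3): flips 1 -> legal
(7,4): no bracket -> illegal
(7,5): no bracket -> illegal
(7,6): flips 2 -> legal
B mobility = 11
-- W to move --
(0,0): no bracket -> illegal
(0,1): flips 1 -> legal
(0,2): no bracket -> illegal
(0,3): flips 1 -> legal
(0,4): no bracket -> illegal
(1,1): flips 3 -> legal
(2,0): no bracket -> illegal
(2,2): no bracket -> illegal
(2,4): flips 2 -> legal
(2,5): no bracket -> illegal
(3,0): no bracket -> illegal
(3,5): flips 3 -> legal
(4,5): flips 4 -> legal
(5,1): no bracket -> illegal
(5,2): flips 1 -> legal
(5,5): no bracket -> illegal
(6,2): no bracket -> illegal
(6,4): flips 2 -> legal
W mobility = 8

Answer: B=11 W=8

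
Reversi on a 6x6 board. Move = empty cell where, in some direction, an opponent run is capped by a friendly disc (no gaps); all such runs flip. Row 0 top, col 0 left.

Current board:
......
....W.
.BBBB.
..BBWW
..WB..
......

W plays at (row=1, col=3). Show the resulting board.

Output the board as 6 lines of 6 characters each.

Place W at (1,3); scan 8 dirs for brackets.
Dir NW: first cell '.' (not opp) -> no flip
Dir N: first cell '.' (not opp) -> no flip
Dir NE: first cell '.' (not opp) -> no flip
Dir W: first cell '.' (not opp) -> no flip
Dir E: first cell 'W' (not opp) -> no flip
Dir SW: opp run (2,2), next='.' -> no flip
Dir S: opp run (2,3) (3,3) (4,3), next='.' -> no flip
Dir SE: opp run (2,4) capped by W -> flip
All flips: (2,4)

Answer: ......
...WW.
.BBBW.
..BBWW
..WB..
......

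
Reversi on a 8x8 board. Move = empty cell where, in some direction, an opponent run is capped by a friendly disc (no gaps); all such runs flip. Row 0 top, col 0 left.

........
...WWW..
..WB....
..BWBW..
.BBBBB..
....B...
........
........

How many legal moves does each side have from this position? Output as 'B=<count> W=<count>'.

-- B to move --
(0,2): no bracket -> illegal
(0,3): flips 1 -> legal
(0,4): no bracket -> illegal
(0,5): flips 1 -> legal
(0,6): no bracket -> illegal
(1,1): flips 2 -> legal
(1,2): flips 1 -> legal
(1,6): no bracket -> illegal
(2,1): flips 1 -> legal
(2,4): flips 1 -> legal
(2,5): flips 1 -> legal
(2,6): flips 1 -> legal
(3,1): no bracket -> illegal
(3,6): flips 1 -> legal
(4,6): no bracket -> illegal
B mobility = 9
-- W to move --
(1,2): no bracket -> illegal
(2,1): no bracket -> illegal
(2,4): flips 1 -> legal
(2,5): no bracket -> illegal
(3,0): no bracket -> illegal
(3,1): flips 1 -> legal
(3,6): no bracket -> illegal
(4,0): no bracket -> illegal
(4,6): no bracket -> illegal
(5,0): flips 3 -> legal
(5,1): flips 1 -> legal
(5,2): flips 2 -> legal
(5,3): flips 2 -> legal
(5,5): flips 2 -> legal
(5,6): no bracket -> illegal
(6,3): no bracket -> illegal
(6,4): no bracket -> illegal
(6,5): no bracket -> illegal
W mobility = 7

Answer: B=9 W=7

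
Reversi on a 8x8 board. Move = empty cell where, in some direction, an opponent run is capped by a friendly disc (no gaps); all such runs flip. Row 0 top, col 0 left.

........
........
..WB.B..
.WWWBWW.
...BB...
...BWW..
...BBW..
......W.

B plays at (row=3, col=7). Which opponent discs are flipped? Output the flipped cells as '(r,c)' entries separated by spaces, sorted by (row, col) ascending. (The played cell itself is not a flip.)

Answer: (3,5) (3,6)

Derivation:
Dir NW: first cell '.' (not opp) -> no flip
Dir N: first cell '.' (not opp) -> no flip
Dir NE: edge -> no flip
Dir W: opp run (3,6) (3,5) capped by B -> flip
Dir E: edge -> no flip
Dir SW: first cell '.' (not opp) -> no flip
Dir S: first cell '.' (not opp) -> no flip
Dir SE: edge -> no flip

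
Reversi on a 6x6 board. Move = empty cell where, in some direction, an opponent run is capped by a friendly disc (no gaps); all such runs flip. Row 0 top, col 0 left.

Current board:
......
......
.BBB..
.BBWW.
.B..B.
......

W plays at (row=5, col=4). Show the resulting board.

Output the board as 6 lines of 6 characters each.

Answer: ......
......
.BBB..
.BBWW.
.B..W.
....W.

Derivation:
Place W at (5,4); scan 8 dirs for brackets.
Dir NW: first cell '.' (not opp) -> no flip
Dir N: opp run (4,4) capped by W -> flip
Dir NE: first cell '.' (not opp) -> no flip
Dir W: first cell '.' (not opp) -> no flip
Dir E: first cell '.' (not opp) -> no flip
Dir SW: edge -> no flip
Dir S: edge -> no flip
Dir SE: edge -> no flip
All flips: (4,4)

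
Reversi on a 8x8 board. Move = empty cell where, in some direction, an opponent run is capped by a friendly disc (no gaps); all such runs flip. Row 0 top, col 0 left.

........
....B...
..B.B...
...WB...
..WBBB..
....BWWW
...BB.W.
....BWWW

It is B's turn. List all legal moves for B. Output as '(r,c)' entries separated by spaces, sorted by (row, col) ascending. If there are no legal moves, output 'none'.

(2,3): flips 1 -> legal
(3,1): no bracket -> illegal
(3,2): flips 1 -> legal
(4,1): flips 1 -> legal
(4,6): flips 1 -> legal
(4,7): no bracket -> illegal
(5,1): flips 2 -> legal
(5,2): no bracket -> illegal
(5,3): no bracket -> illegal
(6,5): flips 1 -> legal
(6,7): flips 1 -> legal

Answer: (2,3) (3,2) (4,1) (4,6) (5,1) (6,5) (6,7)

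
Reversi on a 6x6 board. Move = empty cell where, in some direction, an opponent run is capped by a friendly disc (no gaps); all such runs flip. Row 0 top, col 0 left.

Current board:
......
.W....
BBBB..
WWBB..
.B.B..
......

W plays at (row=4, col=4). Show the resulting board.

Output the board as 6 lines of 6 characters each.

Answer: ......
.W....
BBWB..
WWBW..
.B.BW.
......

Derivation:
Place W at (4,4); scan 8 dirs for brackets.
Dir NW: opp run (3,3) (2,2) capped by W -> flip
Dir N: first cell '.' (not opp) -> no flip
Dir NE: first cell '.' (not opp) -> no flip
Dir W: opp run (4,3), next='.' -> no flip
Dir E: first cell '.' (not opp) -> no flip
Dir SW: first cell '.' (not opp) -> no flip
Dir S: first cell '.' (not opp) -> no flip
Dir SE: first cell '.' (not opp) -> no flip
All flips: (2,2) (3,3)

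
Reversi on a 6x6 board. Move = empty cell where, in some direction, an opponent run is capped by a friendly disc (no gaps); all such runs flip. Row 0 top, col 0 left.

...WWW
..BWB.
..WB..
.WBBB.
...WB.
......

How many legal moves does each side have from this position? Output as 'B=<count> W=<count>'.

-- B to move --
(0,2): no bracket -> illegal
(1,1): flips 1 -> legal
(1,5): no bracket -> illegal
(2,0): no bracket -> illegal
(2,1): flips 1 -> legal
(2,4): no bracket -> illegal
(3,0): flips 1 -> legal
(4,0): no bracket -> illegal
(4,1): no bracket -> illegal
(4,2): flips 1 -> legal
(5,2): flips 1 -> legal
(5,3): flips 1 -> legal
(5,4): flips 1 -> legal
B mobility = 7
-- W to move --
(0,1): no bracket -> illegal
(0,2): flips 1 -> legal
(1,1): flips 1 -> legal
(1,5): flips 1 -> legal
(2,1): flips 2 -> legal
(2,4): flips 2 -> legal
(2,5): flips 2 -> legal
(3,5): flips 3 -> legal
(4,1): flips 3 -> legal
(4,2): flips 1 -> legal
(4,5): flips 1 -> legal
(5,3): no bracket -> illegal
(5,4): no bracket -> illegal
(5,5): flips 2 -> legal
W mobility = 11

Answer: B=7 W=11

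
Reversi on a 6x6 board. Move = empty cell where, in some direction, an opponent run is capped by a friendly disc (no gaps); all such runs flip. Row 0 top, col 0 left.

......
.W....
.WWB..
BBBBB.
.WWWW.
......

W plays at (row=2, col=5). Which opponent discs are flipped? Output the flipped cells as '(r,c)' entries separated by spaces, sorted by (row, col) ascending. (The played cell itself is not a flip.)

Answer: (3,4)

Derivation:
Dir NW: first cell '.' (not opp) -> no flip
Dir N: first cell '.' (not opp) -> no flip
Dir NE: edge -> no flip
Dir W: first cell '.' (not opp) -> no flip
Dir E: edge -> no flip
Dir SW: opp run (3,4) capped by W -> flip
Dir S: first cell '.' (not opp) -> no flip
Dir SE: edge -> no flip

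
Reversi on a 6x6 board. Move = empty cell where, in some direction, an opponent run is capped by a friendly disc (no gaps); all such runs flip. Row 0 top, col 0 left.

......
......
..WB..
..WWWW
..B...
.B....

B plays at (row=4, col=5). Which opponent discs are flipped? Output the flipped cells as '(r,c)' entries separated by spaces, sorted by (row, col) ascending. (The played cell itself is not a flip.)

Answer: (3,4)

Derivation:
Dir NW: opp run (3,4) capped by B -> flip
Dir N: opp run (3,5), next='.' -> no flip
Dir NE: edge -> no flip
Dir W: first cell '.' (not opp) -> no flip
Dir E: edge -> no flip
Dir SW: first cell '.' (not opp) -> no flip
Dir S: first cell '.' (not opp) -> no flip
Dir SE: edge -> no flip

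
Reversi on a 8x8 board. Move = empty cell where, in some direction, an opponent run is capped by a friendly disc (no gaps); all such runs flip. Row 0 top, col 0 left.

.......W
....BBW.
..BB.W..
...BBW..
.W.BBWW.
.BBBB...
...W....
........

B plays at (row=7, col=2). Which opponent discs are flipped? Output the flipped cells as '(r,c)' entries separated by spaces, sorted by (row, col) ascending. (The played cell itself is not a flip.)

Answer: (6,3)

Derivation:
Dir NW: first cell '.' (not opp) -> no flip
Dir N: first cell '.' (not opp) -> no flip
Dir NE: opp run (6,3) capped by B -> flip
Dir W: first cell '.' (not opp) -> no flip
Dir E: first cell '.' (not opp) -> no flip
Dir SW: edge -> no flip
Dir S: edge -> no flip
Dir SE: edge -> no flip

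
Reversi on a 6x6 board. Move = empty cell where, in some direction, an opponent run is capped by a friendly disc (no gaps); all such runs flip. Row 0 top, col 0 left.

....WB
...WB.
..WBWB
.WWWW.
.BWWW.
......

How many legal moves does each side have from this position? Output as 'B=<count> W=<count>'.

-- B to move --
(0,2): no bracket -> illegal
(0,3): flips 2 -> legal
(1,1): no bracket -> illegal
(1,2): flips 1 -> legal
(1,5): no bracket -> illegal
(2,0): no bracket -> illegal
(2,1): flips 2 -> legal
(3,0): no bracket -> illegal
(3,5): no bracket -> illegal
(4,0): no bracket -> illegal
(4,5): flips 4 -> legal
(5,1): no bracket -> illegal
(5,2): flips 2 -> legal
(5,3): flips 2 -> legal
(5,4): flips 3 -> legal
(5,5): no bracket -> illegal
B mobility = 7
-- W to move --
(0,3): no bracket -> illegal
(1,2): flips 1 -> legal
(1,5): flips 1 -> legal
(3,0): no bracket -> illegal
(3,5): no bracket -> illegal
(4,0): flips 1 -> legal
(5,0): flips 1 -> legal
(5,1): flips 1 -> legal
(5,2): no bracket -> illegal
W mobility = 5

Answer: B=7 W=5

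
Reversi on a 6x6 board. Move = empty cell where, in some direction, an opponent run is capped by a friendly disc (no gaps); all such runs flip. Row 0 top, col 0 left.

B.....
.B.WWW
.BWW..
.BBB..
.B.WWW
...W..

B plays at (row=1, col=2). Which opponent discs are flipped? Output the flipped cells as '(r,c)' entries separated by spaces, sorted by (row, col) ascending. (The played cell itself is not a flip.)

Dir NW: first cell '.' (not opp) -> no flip
Dir N: first cell '.' (not opp) -> no flip
Dir NE: first cell '.' (not opp) -> no flip
Dir W: first cell 'B' (not opp) -> no flip
Dir E: opp run (1,3) (1,4) (1,5), next=edge -> no flip
Dir SW: first cell 'B' (not opp) -> no flip
Dir S: opp run (2,2) capped by B -> flip
Dir SE: opp run (2,3), next='.' -> no flip

Answer: (2,2)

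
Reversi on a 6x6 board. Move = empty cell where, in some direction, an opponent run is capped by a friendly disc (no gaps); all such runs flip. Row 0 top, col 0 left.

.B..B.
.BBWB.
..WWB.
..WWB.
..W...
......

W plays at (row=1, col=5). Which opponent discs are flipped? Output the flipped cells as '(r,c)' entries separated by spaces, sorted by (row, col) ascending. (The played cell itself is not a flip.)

Dir NW: opp run (0,4), next=edge -> no flip
Dir N: first cell '.' (not opp) -> no flip
Dir NE: edge -> no flip
Dir W: opp run (1,4) capped by W -> flip
Dir E: edge -> no flip
Dir SW: opp run (2,4) capped by W -> flip
Dir S: first cell '.' (not opp) -> no flip
Dir SE: edge -> no flip

Answer: (1,4) (2,4)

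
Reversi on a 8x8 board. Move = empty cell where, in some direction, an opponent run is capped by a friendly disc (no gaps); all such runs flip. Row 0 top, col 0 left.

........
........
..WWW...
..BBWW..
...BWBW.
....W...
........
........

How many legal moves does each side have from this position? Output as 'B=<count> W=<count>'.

-- B to move --
(1,1): flips 1 -> legal
(1,2): flips 3 -> legal
(1,3): flips 1 -> legal
(1,4): flips 1 -> legal
(1,5): flips 1 -> legal
(2,1): no bracket -> illegal
(2,5): flips 2 -> legal
(2,6): no bracket -> illegal
(3,1): no bracket -> illegal
(3,6): flips 2 -> legal
(3,7): no bracket -> illegal
(4,7): flips 1 -> legal
(5,3): no bracket -> illegal
(5,5): flips 1 -> legal
(5,6): no bracket -> illegal
(5,7): no bracket -> illegal
(6,3): flips 1 -> legal
(6,4): no bracket -> illegal
(6,5): flips 1 -> legal
B mobility = 11
-- W to move --
(2,1): flips 2 -> legal
(3,1): flips 2 -> legal
(3,6): flips 1 -> legal
(4,1): flips 1 -> legal
(4,2): flips 3 -> legal
(5,2): flips 1 -> legal
(5,3): flips 2 -> legal
(5,5): flips 1 -> legal
(5,6): flips 1 -> legal
W mobility = 9

Answer: B=11 W=9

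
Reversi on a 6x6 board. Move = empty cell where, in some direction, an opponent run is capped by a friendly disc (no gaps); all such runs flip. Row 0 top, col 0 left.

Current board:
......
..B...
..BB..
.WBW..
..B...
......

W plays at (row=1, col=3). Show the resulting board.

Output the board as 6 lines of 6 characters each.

Answer: ......
..BW..
..WW..
.WBW..
..B...
......

Derivation:
Place W at (1,3); scan 8 dirs for brackets.
Dir NW: first cell '.' (not opp) -> no flip
Dir N: first cell '.' (not opp) -> no flip
Dir NE: first cell '.' (not opp) -> no flip
Dir W: opp run (1,2), next='.' -> no flip
Dir E: first cell '.' (not opp) -> no flip
Dir SW: opp run (2,2) capped by W -> flip
Dir S: opp run (2,3) capped by W -> flip
Dir SE: first cell '.' (not opp) -> no flip
All flips: (2,2) (2,3)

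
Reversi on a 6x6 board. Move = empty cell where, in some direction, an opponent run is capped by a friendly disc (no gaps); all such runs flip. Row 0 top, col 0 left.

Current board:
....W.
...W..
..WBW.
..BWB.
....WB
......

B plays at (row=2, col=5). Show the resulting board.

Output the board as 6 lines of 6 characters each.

Answer: ....W.
...W..
..WBBB
..BWB.
....WB
......

Derivation:
Place B at (2,5); scan 8 dirs for brackets.
Dir NW: first cell '.' (not opp) -> no flip
Dir N: first cell '.' (not opp) -> no flip
Dir NE: edge -> no flip
Dir W: opp run (2,4) capped by B -> flip
Dir E: edge -> no flip
Dir SW: first cell 'B' (not opp) -> no flip
Dir S: first cell '.' (not opp) -> no flip
Dir SE: edge -> no flip
All flips: (2,4)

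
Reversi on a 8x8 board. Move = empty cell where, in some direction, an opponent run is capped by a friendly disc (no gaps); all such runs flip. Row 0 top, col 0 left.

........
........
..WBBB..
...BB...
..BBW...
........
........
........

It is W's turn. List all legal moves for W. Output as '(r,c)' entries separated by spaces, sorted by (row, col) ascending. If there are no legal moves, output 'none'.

(1,2): no bracket -> illegal
(1,3): no bracket -> illegal
(1,4): flips 2 -> legal
(1,5): no bracket -> illegal
(1,6): no bracket -> illegal
(2,6): flips 3 -> legal
(3,1): no bracket -> illegal
(3,2): no bracket -> illegal
(3,5): no bracket -> illegal
(3,6): no bracket -> illegal
(4,1): flips 2 -> legal
(4,5): no bracket -> illegal
(5,1): no bracket -> illegal
(5,2): no bracket -> illegal
(5,3): no bracket -> illegal
(5,4): no bracket -> illegal

Answer: (1,4) (2,6) (4,1)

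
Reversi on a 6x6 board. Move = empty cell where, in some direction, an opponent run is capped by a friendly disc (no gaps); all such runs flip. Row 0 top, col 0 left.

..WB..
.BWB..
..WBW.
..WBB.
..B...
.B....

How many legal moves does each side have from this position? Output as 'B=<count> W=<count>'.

Answer: B=8 W=9

Derivation:
-- B to move --
(0,1): flips 2 -> legal
(1,4): flips 1 -> legal
(1,5): flips 1 -> legal
(2,1): flips 2 -> legal
(2,5): flips 1 -> legal
(3,1): flips 2 -> legal
(3,5): flips 1 -> legal
(4,1): flips 1 -> legal
(4,3): no bracket -> illegal
B mobility = 8
-- W to move --
(0,0): flips 1 -> legal
(0,1): no bracket -> illegal
(0,4): flips 2 -> legal
(1,0): flips 1 -> legal
(1,4): flips 2 -> legal
(2,0): flips 1 -> legal
(2,1): no bracket -> illegal
(2,5): no bracket -> illegal
(3,1): no bracket -> illegal
(3,5): flips 2 -> legal
(4,0): no bracket -> illegal
(4,1): no bracket -> illegal
(4,3): no bracket -> illegal
(4,4): flips 2 -> legal
(4,5): flips 2 -> legal
(5,0): no bracket -> illegal
(5,2): flips 1 -> legal
(5,3): no bracket -> illegal
W mobility = 9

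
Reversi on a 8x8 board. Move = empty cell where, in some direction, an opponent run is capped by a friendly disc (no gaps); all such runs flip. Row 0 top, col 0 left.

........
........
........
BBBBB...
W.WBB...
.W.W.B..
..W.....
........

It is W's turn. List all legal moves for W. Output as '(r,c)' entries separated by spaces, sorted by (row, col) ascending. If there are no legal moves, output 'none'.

Answer: (2,0) (2,2) (2,3) (2,4) (3,5) (4,5)

Derivation:
(2,0): flips 2 -> legal
(2,1): no bracket -> illegal
(2,2): flips 2 -> legal
(2,3): flips 2 -> legal
(2,4): flips 1 -> legal
(2,5): no bracket -> illegal
(3,5): flips 1 -> legal
(4,1): no bracket -> illegal
(4,5): flips 2 -> legal
(4,6): no bracket -> illegal
(5,2): no bracket -> illegal
(5,4): no bracket -> illegal
(5,6): no bracket -> illegal
(6,4): no bracket -> illegal
(6,5): no bracket -> illegal
(6,6): no bracket -> illegal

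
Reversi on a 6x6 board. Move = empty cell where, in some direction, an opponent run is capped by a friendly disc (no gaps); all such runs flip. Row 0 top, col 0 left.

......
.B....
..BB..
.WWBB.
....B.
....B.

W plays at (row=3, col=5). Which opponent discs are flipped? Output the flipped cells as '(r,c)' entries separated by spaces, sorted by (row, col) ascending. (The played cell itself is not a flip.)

Dir NW: first cell '.' (not opp) -> no flip
Dir N: first cell '.' (not opp) -> no flip
Dir NE: edge -> no flip
Dir W: opp run (3,4) (3,3) capped by W -> flip
Dir E: edge -> no flip
Dir SW: opp run (4,4), next='.' -> no flip
Dir S: first cell '.' (not opp) -> no flip
Dir SE: edge -> no flip

Answer: (3,3) (3,4)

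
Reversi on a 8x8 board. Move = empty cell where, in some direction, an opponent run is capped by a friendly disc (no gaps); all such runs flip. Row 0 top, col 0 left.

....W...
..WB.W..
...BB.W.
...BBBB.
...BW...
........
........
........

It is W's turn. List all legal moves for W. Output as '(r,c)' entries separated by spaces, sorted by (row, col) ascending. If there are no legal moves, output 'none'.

(0,2): no bracket -> illegal
(0,3): no bracket -> illegal
(1,4): flips 3 -> legal
(2,2): flips 2 -> legal
(2,5): no bracket -> illegal
(2,7): no bracket -> illegal
(3,2): no bracket -> illegal
(3,7): no bracket -> illegal
(4,2): flips 3 -> legal
(4,5): flips 2 -> legal
(4,6): flips 1 -> legal
(4,7): no bracket -> illegal
(5,2): no bracket -> illegal
(5,3): no bracket -> illegal
(5,4): no bracket -> illegal

Answer: (1,4) (2,2) (4,2) (4,5) (4,6)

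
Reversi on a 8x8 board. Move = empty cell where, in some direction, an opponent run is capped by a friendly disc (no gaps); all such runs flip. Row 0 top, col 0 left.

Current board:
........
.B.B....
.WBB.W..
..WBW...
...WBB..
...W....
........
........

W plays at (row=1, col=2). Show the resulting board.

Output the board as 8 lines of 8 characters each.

Answer: ........
.BWB....
.WWW.W..
..WBW...
...WBB..
...W....
........
........

Derivation:
Place W at (1,2); scan 8 dirs for brackets.
Dir NW: first cell '.' (not opp) -> no flip
Dir N: first cell '.' (not opp) -> no flip
Dir NE: first cell '.' (not opp) -> no flip
Dir W: opp run (1,1), next='.' -> no flip
Dir E: opp run (1,3), next='.' -> no flip
Dir SW: first cell 'W' (not opp) -> no flip
Dir S: opp run (2,2) capped by W -> flip
Dir SE: opp run (2,3) capped by W -> flip
All flips: (2,2) (2,3)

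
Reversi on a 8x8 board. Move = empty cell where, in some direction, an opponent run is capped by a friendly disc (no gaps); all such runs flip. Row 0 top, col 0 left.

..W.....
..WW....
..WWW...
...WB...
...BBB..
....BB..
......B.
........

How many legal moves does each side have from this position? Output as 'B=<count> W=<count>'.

-- B to move --
(0,1): flips 2 -> legal
(0,3): flips 3 -> legal
(0,4): no bracket -> illegal
(1,1): flips 2 -> legal
(1,4): flips 1 -> legal
(1,5): no bracket -> illegal
(2,1): no bracket -> illegal
(2,5): no bracket -> illegal
(3,1): no bracket -> illegal
(3,2): flips 1 -> legal
(3,5): no bracket -> illegal
(4,2): no bracket -> illegal
B mobility = 5
-- W to move --
(2,5): no bracket -> illegal
(3,2): no bracket -> illegal
(3,5): flips 1 -> legal
(3,6): no bracket -> illegal
(4,2): no bracket -> illegal
(4,6): no bracket -> illegal
(5,2): no bracket -> illegal
(5,3): flips 1 -> legal
(5,6): flips 2 -> legal
(5,7): no bracket -> illegal
(6,3): no bracket -> illegal
(6,4): flips 3 -> legal
(6,5): no bracket -> illegal
(6,7): no bracket -> illegal
(7,5): no bracket -> illegal
(7,6): no bracket -> illegal
(7,7): flips 3 -> legal
W mobility = 5

Answer: B=5 W=5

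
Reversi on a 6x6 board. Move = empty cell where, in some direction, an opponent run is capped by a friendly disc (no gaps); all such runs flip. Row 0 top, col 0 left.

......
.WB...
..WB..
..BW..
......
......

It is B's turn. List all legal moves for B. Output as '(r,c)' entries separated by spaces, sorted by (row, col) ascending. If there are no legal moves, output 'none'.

(0,0): no bracket -> illegal
(0,1): no bracket -> illegal
(0,2): no bracket -> illegal
(1,0): flips 1 -> legal
(1,3): no bracket -> illegal
(2,0): no bracket -> illegal
(2,1): flips 1 -> legal
(2,4): no bracket -> illegal
(3,1): no bracket -> illegal
(3,4): flips 1 -> legal
(4,2): no bracket -> illegal
(4,3): flips 1 -> legal
(4,4): no bracket -> illegal

Answer: (1,0) (2,1) (3,4) (4,3)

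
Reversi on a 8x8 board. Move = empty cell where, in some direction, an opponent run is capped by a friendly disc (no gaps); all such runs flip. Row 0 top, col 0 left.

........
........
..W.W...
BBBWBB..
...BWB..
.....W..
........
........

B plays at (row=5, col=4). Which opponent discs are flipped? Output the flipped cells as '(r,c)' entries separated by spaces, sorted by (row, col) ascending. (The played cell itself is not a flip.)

Answer: (4,4)

Derivation:
Dir NW: first cell 'B' (not opp) -> no flip
Dir N: opp run (4,4) capped by B -> flip
Dir NE: first cell 'B' (not opp) -> no flip
Dir W: first cell '.' (not opp) -> no flip
Dir E: opp run (5,5), next='.' -> no flip
Dir SW: first cell '.' (not opp) -> no flip
Dir S: first cell '.' (not opp) -> no flip
Dir SE: first cell '.' (not opp) -> no flip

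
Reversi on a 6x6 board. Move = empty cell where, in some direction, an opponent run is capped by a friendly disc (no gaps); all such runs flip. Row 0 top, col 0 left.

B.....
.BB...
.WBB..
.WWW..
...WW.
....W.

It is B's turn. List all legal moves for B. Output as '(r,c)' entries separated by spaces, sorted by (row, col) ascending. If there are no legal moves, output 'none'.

(1,0): no bracket -> illegal
(2,0): flips 1 -> legal
(2,4): no bracket -> illegal
(3,0): flips 1 -> legal
(3,4): no bracket -> illegal
(3,5): no bracket -> illegal
(4,0): flips 1 -> legal
(4,1): flips 3 -> legal
(4,2): flips 1 -> legal
(4,5): no bracket -> illegal
(5,2): no bracket -> illegal
(5,3): flips 2 -> legal
(5,5): flips 2 -> legal

Answer: (2,0) (3,0) (4,0) (4,1) (4,2) (5,3) (5,5)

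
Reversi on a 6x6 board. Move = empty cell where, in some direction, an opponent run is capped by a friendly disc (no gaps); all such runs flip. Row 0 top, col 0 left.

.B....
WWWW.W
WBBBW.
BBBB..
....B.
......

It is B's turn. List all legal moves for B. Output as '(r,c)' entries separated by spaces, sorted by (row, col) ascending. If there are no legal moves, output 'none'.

(0,0): flips 3 -> legal
(0,2): flips 1 -> legal
(0,3): flips 2 -> legal
(0,4): flips 1 -> legal
(0,5): no bracket -> illegal
(1,4): no bracket -> illegal
(2,5): flips 1 -> legal
(3,4): no bracket -> illegal
(3,5): no bracket -> illegal

Answer: (0,0) (0,2) (0,3) (0,4) (2,5)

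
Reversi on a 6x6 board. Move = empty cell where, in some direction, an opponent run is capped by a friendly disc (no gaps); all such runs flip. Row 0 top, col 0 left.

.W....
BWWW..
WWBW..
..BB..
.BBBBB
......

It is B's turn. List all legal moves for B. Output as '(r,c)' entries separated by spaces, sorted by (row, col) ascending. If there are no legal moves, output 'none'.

Answer: (0,0) (0,2) (0,3) (0,4) (1,4) (2,4) (3,0)

Derivation:
(0,0): flips 1 -> legal
(0,2): flips 1 -> legal
(0,3): flips 2 -> legal
(0,4): flips 1 -> legal
(1,4): flips 4 -> legal
(2,4): flips 1 -> legal
(3,0): flips 1 -> legal
(3,1): no bracket -> illegal
(3,4): no bracket -> illegal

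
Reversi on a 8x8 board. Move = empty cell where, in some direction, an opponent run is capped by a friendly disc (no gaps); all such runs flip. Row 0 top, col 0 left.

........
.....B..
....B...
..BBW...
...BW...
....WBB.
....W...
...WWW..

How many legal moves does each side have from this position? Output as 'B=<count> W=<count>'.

Answer: B=5 W=9

Derivation:
-- B to move --
(2,3): no bracket -> illegal
(2,5): flips 1 -> legal
(3,5): flips 1 -> legal
(4,5): flips 1 -> legal
(5,3): flips 1 -> legal
(6,2): no bracket -> illegal
(6,3): no bracket -> illegal
(6,5): flips 1 -> legal
(6,6): no bracket -> illegal
(7,2): no bracket -> illegal
(7,6): no bracket -> illegal
B mobility = 5
-- W to move --
(0,4): no bracket -> illegal
(0,5): no bracket -> illegal
(0,6): no bracket -> illegal
(1,3): no bracket -> illegal
(1,4): flips 1 -> legal
(1,6): no bracket -> illegal
(2,1): flips 2 -> legal
(2,2): flips 1 -> legal
(2,3): no bracket -> illegal
(2,5): no bracket -> illegal
(2,6): no bracket -> illegal
(3,1): flips 2 -> legal
(3,5): no bracket -> illegal
(4,1): no bracket -> illegal
(4,2): flips 1 -> legal
(4,5): no bracket -> illegal
(4,6): flips 1 -> legal
(4,7): no bracket -> illegal
(5,2): flips 1 -> legal
(5,3): no bracket -> illegal
(5,7): flips 2 -> legal
(6,5): no bracket -> illegal
(6,6): flips 1 -> legal
(6,7): no bracket -> illegal
W mobility = 9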